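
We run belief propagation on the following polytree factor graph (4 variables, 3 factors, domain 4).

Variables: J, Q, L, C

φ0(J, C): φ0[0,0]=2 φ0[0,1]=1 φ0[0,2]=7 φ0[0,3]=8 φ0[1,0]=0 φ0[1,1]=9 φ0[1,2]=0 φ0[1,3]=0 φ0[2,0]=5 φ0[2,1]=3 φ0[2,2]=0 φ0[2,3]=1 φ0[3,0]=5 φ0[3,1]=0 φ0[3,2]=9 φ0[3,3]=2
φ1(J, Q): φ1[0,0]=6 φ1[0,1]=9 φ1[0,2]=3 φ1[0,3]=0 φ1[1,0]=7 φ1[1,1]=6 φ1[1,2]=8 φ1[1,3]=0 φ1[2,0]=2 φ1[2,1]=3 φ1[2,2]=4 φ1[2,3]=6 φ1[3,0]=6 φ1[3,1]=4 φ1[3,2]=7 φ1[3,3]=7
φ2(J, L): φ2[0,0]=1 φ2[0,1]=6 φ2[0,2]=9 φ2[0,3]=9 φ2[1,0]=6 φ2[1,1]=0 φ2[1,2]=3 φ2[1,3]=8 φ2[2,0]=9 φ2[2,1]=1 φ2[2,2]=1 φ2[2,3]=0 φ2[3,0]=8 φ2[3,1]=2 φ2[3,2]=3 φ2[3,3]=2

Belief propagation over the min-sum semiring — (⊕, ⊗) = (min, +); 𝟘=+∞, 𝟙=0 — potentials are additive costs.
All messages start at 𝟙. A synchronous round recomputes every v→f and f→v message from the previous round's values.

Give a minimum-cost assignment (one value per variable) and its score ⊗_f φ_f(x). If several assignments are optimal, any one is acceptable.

init: all messages = 𝟙 over 4 values
r1 m[φ0→J] = [1, 0, 0, 0]
r1 m[φ0→C] = [0, 0, 0, 0]
r1 m[φ1→J] = [0, 0, 2, 4]
r1 m[φ1→Q] = [2, 3, 3, 0]
r1 m[φ2→J] = [1, 0, 0, 2]
r1 m[φ2→L] = [1, 0, 1, 0]
r1 m[J→φ0] = [0, 0, 0, 0]
r1 m[J→φ1] = [0, 0, 0, 0]
r1 m[J→φ2] = [0, 0, 0, 0]
r1 m[Q→φ1] = [0, 0, 0, 0]
r1 m[L→φ2] = [0, 0, 0, 0]
r1 m[C→φ0] = [0, 0, 0, 0]
r2 m[φ0→J] = [1, 0, 0, 0]
r2 m[φ0→C] = [0, 0, 0, 0]
r2 m[φ1→J] = [0, 0, 2, 4]
r2 m[φ1→Q] = [2, 3, 3, 0]
r2 m[φ2→J] = [1, 0, 0, 2]
r2 m[φ2→L] = [1, 0, 1, 0]
r2 m[J→φ0] = [1, 0, 2, 6]
r2 m[J→φ1] = [2, 0, 0, 2]
r2 m[J→φ2] = [1, 0, 2, 4]
r2 m[Q→φ1] = [0, 0, 0, 0]
r2 m[L→φ2] = [0, 0, 0, 0]
r2 m[C→φ0] = [0, 0, 0, 0]
r3 m[φ0→J] = [1, 0, 0, 0]
r3 m[φ0→C] = [0, 2, 0, 0]
r3 m[φ1→J] = [0, 0, 2, 4]
r3 m[φ1→Q] = [2, 3, 4, 0]
r3 m[φ2→J] = [1, 0, 0, 2]
r3 m[φ2→L] = [2, 0, 3, 2]
r3 m[J→φ0] = [1, 0, 2, 6]
r3 m[J→φ1] = [2, 0, 0, 2]
r3 m[J→φ2] = [1, 0, 2, 4]
r3 m[Q→φ1] = [0, 0, 0, 0]
r3 m[L→φ2] = [0, 0, 0, 0]
r3 m[C→φ0] = [0, 0, 0, 0]
r4 m[φ0→J] = [1, 0, 0, 0]
r4 m[φ0→C] = [0, 2, 0, 0]
r4 m[φ1→J] = [0, 0, 2, 4]
r4 m[φ1→Q] = [2, 3, 4, 0]
r4 m[φ2→J] = [1, 0, 0, 2]
r4 m[φ2→L] = [2, 0, 3, 2]
r4 m[J→φ0] = [1, 0, 2, 6]
r4 m[J→φ1] = [2, 0, 0, 2]
r4 m[J→φ2] = [1, 0, 2, 4]
r4 m[Q→φ1] = [0, 0, 0, 0]
r4 m[L→φ2] = [0, 0, 0, 0]
r4 m[C→φ0] = [0, 0, 0, 0]
fixed point reached at round 4
traceback from J: (J=1, Q=3, L=1, C=0), score=0

assignment: (J=1, Q=3, L=1, C=0); score = 0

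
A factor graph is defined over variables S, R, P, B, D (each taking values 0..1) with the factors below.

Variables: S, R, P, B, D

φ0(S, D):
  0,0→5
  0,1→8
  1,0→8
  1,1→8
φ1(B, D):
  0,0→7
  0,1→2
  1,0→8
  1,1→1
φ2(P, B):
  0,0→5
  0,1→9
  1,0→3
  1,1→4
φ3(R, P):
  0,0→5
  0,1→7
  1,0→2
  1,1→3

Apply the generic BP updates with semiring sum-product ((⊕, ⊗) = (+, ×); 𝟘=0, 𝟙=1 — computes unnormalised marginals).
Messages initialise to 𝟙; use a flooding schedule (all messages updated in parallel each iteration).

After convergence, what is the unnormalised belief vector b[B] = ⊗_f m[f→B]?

init: all messages = 𝟙 over 2 values
r1 m[φ0→S] = [13, 16]
r1 m[φ0→D] = [13, 16]
r1 m[φ1→B] = [9, 9]
r1 m[φ1→D] = [15, 3]
r1 m[φ2→P] = [14, 7]
r1 m[φ2→B] = [8, 13]
r1 m[φ3→R] = [12, 5]
r1 m[φ3→P] = [7, 10]
r1 m[S→φ0] = [1, 1]
r1 m[R→φ3] = [1, 1]
r1 m[P→φ2] = [1, 1]
r1 m[P→φ3] = [1, 1]
r1 m[B→φ1] = [1, 1]
r1 m[B→φ2] = [1, 1]
r1 m[D→φ0] = [1, 1]
r1 m[D→φ1] = [1, 1]
r2 m[φ0→S] = [13, 16]
r2 m[φ0→D] = [13, 16]
r2 m[φ1→B] = [9, 9]
r2 m[φ1→D] = [15, 3]
r2 m[φ2→P] = [14, 7]
r2 m[φ2→B] = [8, 13]
r2 m[φ3→R] = [12, 5]
r2 m[φ3→P] = [7, 10]
r2 m[S→φ0] = [1, 1]
r2 m[R→φ3] = [1, 1]
r2 m[P→φ2] = [7, 10]
r2 m[P→φ3] = [14, 7]
r2 m[B→φ1] = [8, 13]
r2 m[B→φ2] = [9, 9]
r2 m[D→φ0] = [15, 3]
r2 m[D→φ1] = [13, 16]
r3 m[φ0→S] = [99, 144]
r3 m[φ0→D] = [13, 16]
r3 m[φ1→B] = [123, 120]
r3 m[φ1→D] = [160, 29]
r3 m[φ2→P] = [126, 63]
r3 m[φ2→B] = [65, 103]
r3 m[φ3→R] = [119, 49]
r3 m[φ3→P] = [7, 10]
r3 m[S→φ0] = [1, 1]
r3 m[R→φ3] = [1, 1]
r3 m[P→φ2] = [7, 10]
r3 m[P→φ3] = [14, 7]
r3 m[B→φ1] = [8, 13]
r3 m[B→φ2] = [9, 9]
r3 m[D→φ0] = [15, 3]
r3 m[D→φ1] = [13, 16]
r4 m[φ0→S] = [99, 144]
r4 m[φ0→D] = [13, 16]
r4 m[φ1→B] = [123, 120]
r4 m[φ1→D] = [160, 29]
r4 m[φ2→P] = [126, 63]
r4 m[φ2→B] = [65, 103]
r4 m[φ3→R] = [119, 49]
r4 m[φ3→P] = [7, 10]
r4 m[S→φ0] = [1, 1]
r4 m[R→φ3] = [1, 1]
r4 m[P→φ2] = [7, 10]
r4 m[P→φ3] = [126, 63]
r4 m[B→φ1] = [65, 103]
r4 m[B→φ2] = [123, 120]
r4 m[D→φ0] = [160, 29]
r4 m[D→φ1] = [13, 16]
r5 m[φ0→S] = [1032, 1512]
r5 m[φ0→D] = [13, 16]
r5 m[φ1→B] = [123, 120]
r5 m[φ1→D] = [1279, 233]
r5 m[φ2→P] = [1695, 849]
r5 m[φ2→B] = [65, 103]
r5 m[φ3→R] = [1071, 441]
r5 m[φ3→P] = [7, 10]
r5 m[S→φ0] = [1, 1]
r5 m[R→φ3] = [1, 1]
r5 m[P→φ2] = [7, 10]
r5 m[P→φ3] = [126, 63]
r5 m[B→φ1] = [65, 103]
r5 m[B→φ2] = [123, 120]
r5 m[D→φ0] = [160, 29]
r5 m[D→φ1] = [13, 16]
r6 m[φ0→S] = [1032, 1512]
r6 m[φ0→D] = [13, 16]
r6 m[φ1→B] = [123, 120]
r6 m[φ1→D] = [1279, 233]
r6 m[φ2→P] = [1695, 849]
r6 m[φ2→B] = [65, 103]
r6 m[φ3→R] = [1071, 441]
r6 m[φ3→P] = [7, 10]
r6 m[S→φ0] = [1, 1]
r6 m[R→φ3] = [1, 1]
r6 m[P→φ2] = [7, 10]
r6 m[P→φ3] = [1695, 849]
r6 m[B→φ1] = [65, 103]
r6 m[B→φ2] = [123, 120]
r6 m[D→φ0] = [1279, 233]
r6 m[D→φ1] = [13, 16]
r7 m[φ0→S] = [8259, 12096]
r7 m[φ0→D] = [13, 16]
r7 m[φ1→B] = [123, 120]
r7 m[φ1→D] = [1279, 233]
r7 m[φ2→P] = [1695, 849]
r7 m[φ2→B] = [65, 103]
r7 m[φ3→R] = [14418, 5937]
r7 m[φ3→P] = [7, 10]
r7 m[S→φ0] = [1, 1]
r7 m[R→φ3] = [1, 1]
r7 m[P→φ2] = [7, 10]
r7 m[P→φ3] = [1695, 849]
r7 m[B→φ1] = [65, 103]
r7 m[B→φ2] = [123, 120]
r7 m[D→φ0] = [1279, 233]
r7 m[D→φ1] = [13, 16]
r8 m[φ0→S] = [8259, 12096]
r8 m[φ0→D] = [13, 16]
r8 m[φ1→B] = [123, 120]
r8 m[φ1→D] = [1279, 233]
r8 m[φ2→P] = [1695, 849]
r8 m[φ2→B] = [65, 103]
r8 m[φ3→R] = [14418, 5937]
r8 m[φ3→P] = [7, 10]
r8 m[S→φ0] = [1, 1]
r8 m[R→φ3] = [1, 1]
r8 m[P→φ2] = [7, 10]
r8 m[P→φ3] = [1695, 849]
r8 m[B→φ1] = [65, 103]
r8 m[B→φ2] = [123, 120]
r8 m[D→φ0] = [1279, 233]
r8 m[D→φ1] = [13, 16]
fixed point reached at round 8
b[B] = ⊗ incoming = [7995, 12360]

b[B] = [7995, 12360]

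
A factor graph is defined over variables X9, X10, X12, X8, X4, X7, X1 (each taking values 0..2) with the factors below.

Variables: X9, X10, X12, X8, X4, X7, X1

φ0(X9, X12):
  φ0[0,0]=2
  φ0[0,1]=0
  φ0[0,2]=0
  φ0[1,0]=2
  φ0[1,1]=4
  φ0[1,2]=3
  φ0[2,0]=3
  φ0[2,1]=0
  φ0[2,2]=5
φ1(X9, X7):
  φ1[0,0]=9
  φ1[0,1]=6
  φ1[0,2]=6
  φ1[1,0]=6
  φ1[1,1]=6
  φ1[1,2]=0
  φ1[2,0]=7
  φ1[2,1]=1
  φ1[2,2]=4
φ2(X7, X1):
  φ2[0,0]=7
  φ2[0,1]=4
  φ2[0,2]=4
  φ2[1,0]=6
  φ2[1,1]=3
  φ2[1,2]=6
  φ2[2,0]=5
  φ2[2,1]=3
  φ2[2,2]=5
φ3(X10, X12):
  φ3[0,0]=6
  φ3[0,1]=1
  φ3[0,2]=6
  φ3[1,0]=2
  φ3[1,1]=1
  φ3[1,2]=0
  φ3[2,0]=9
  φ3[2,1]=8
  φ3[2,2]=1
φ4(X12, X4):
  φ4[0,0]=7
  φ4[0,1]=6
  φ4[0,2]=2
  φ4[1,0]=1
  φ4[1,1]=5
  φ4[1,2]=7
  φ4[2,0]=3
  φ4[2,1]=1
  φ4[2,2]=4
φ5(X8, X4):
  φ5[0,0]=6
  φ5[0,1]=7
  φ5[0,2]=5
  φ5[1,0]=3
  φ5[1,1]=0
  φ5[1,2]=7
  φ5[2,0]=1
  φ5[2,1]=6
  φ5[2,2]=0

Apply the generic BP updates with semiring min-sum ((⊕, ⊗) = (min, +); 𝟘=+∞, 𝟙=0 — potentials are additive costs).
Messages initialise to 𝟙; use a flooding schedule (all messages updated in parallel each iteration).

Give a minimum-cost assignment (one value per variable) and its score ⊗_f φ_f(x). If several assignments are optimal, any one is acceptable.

init: all messages = 𝟙 over 3 values
r1 m[φ0→X9] = [0, 2, 0]
r1 m[φ0→X12] = [2, 0, 0]
r1 m[φ1→X9] = [6, 0, 1]
r1 m[φ1→X7] = [6, 1, 0]
r1 m[φ2→X7] = [4, 3, 3]
r1 m[φ2→X1] = [5, 3, 4]
r1 m[φ3→X10] = [1, 0, 1]
r1 m[φ3→X12] = [2, 1, 0]
r1 m[φ4→X12] = [2, 1, 1]
r1 m[φ4→X4] = [1, 1, 2]
r1 m[φ5→X8] = [5, 0, 0]
r1 m[φ5→X4] = [1, 0, 0]
r1 m[X9→φ0] = [0, 0, 0]
r1 m[X9→φ1] = [0, 0, 0]
r1 m[X10→φ3] = [0, 0, 0]
r1 m[X12→φ0] = [0, 0, 0]
r1 m[X12→φ3] = [0, 0, 0]
r1 m[X12→φ4] = [0, 0, 0]
r1 m[X8→φ5] = [0, 0, 0]
r1 m[X4→φ4] = [0, 0, 0]
r1 m[X4→φ5] = [0, 0, 0]
r1 m[X7→φ1] = [0, 0, 0]
r1 m[X7→φ2] = [0, 0, 0]
r1 m[X1→φ2] = [0, 0, 0]
r2 m[φ0→X9] = [0, 2, 0]
r2 m[φ0→X12] = [2, 0, 0]
r2 m[φ1→X9] = [6, 0, 1]
r2 m[φ1→X7] = [6, 1, 0]
r2 m[φ2→X7] = [4, 3, 3]
r2 m[φ2→X1] = [5, 3, 4]
r2 m[φ3→X10] = [1, 0, 1]
r2 m[φ3→X12] = [2, 1, 0]
r2 m[φ4→X12] = [2, 1, 1]
r2 m[φ4→X4] = [1, 1, 2]
r2 m[φ5→X8] = [5, 0, 0]
r2 m[φ5→X4] = [1, 0, 0]
r2 m[X9→φ0] = [6, 0, 1]
r2 m[X9→φ1] = [0, 2, 0]
r2 m[X10→φ3] = [0, 0, 0]
r2 m[X12→φ0] = [4, 2, 1]
r2 m[X12→φ3] = [4, 1, 1]
r2 m[X12→φ4] = [4, 1, 0]
r2 m[X8→φ5] = [0, 0, 0]
r2 m[X4→φ4] = [1, 0, 0]
r2 m[X4→φ5] = [1, 1, 2]
r2 m[X7→φ1] = [4, 3, 3]
r2 m[X7→φ2] = [6, 1, 0]
r2 m[X1→φ2] = [0, 0, 0]
r3 m[φ0→X9] = [1, 4, 2]
r3 m[φ0→X12] = [2, 1, 3]
r3 m[φ1→X9] = [9, 3, 4]
r3 m[φ1→X7] = [7, 1, 2]
r3 m[φ2→X7] = [4, 3, 3]
r3 m[φ2→X1] = [5, 3, 5]
r3 m[φ3→X10] = [2, 1, 2]
r3 m[φ3→X12] = [2, 1, 0]
r3 m[φ4→X12] = [2, 2, 1]
r3 m[φ4→X4] = [2, 1, 4]
r3 m[φ5→X8] = [7, 1, 2]
r3 m[φ5→X4] = [1, 0, 0]
r3 m[X9→φ0] = [6, 0, 1]
r3 m[X9→φ1] = [0, 2, 0]
r3 m[X10→φ3] = [0, 0, 0]
r3 m[X12→φ0] = [4, 2, 1]
r3 m[X12→φ3] = [4, 1, 1]
r3 m[X12→φ4] = [4, 1, 0]
r3 m[X8→φ5] = [0, 0, 0]
r3 m[X4→φ4] = [1, 0, 0]
r3 m[X4→φ5] = [1, 1, 2]
r3 m[X7→φ1] = [4, 3, 3]
r3 m[X7→φ2] = [6, 1, 0]
r3 m[X1→φ2] = [0, 0, 0]
r4 m[φ0→X9] = [1, 4, 2]
r4 m[φ0→X12] = [2, 1, 3]
r4 m[φ1→X9] = [9, 3, 4]
r4 m[φ1→X7] = [7, 1, 2]
r4 m[φ2→X7] = [4, 3, 3]
r4 m[φ2→X1] = [5, 3, 5]
r4 m[φ3→X10] = [2, 1, 2]
r4 m[φ3→X12] = [2, 1, 0]
r4 m[φ4→X12] = [2, 2, 1]
r4 m[φ4→X4] = [2, 1, 4]
r4 m[φ5→X8] = [7, 1, 2]
r4 m[φ5→X4] = [1, 0, 0]
r4 m[X9→φ0] = [9, 3, 4]
r4 m[X9→φ1] = [1, 4, 2]
r4 m[X10→φ3] = [0, 0, 0]
r4 m[X12→φ0] = [4, 3, 1]
r4 m[X12→φ3] = [4, 3, 4]
r4 m[X12→φ4] = [4, 2, 3]
r4 m[X8→φ5] = [0, 0, 0]
r4 m[X4→φ4] = [1, 0, 0]
r4 m[X4→φ5] = [2, 1, 4]
r4 m[X7→φ1] = [4, 3, 3]
r4 m[X7→φ2] = [7, 1, 2]
r4 m[X1→φ2] = [0, 0, 0]
r5 m[φ0→X9] = [1, 4, 3]
r5 m[φ0→X12] = [5, 4, 6]
r5 m[φ1→X9] = [9, 3, 4]
r5 m[φ1→X7] = [9, 3, 4]
r5 m[φ2→X7] = [4, 3, 3]
r5 m[φ2→X1] = [7, 4, 7]
r5 m[φ3→X10] = [4, 4, 5]
r5 m[φ3→X12] = [2, 1, 0]
r5 m[φ4→X12] = [2, 2, 1]
r5 m[φ4→X4] = [3, 4, 6]
r5 m[φ5→X8] = [8, 1, 3]
r5 m[φ5→X4] = [1, 0, 0]
r5 m[X9→φ0] = [9, 3, 4]
r5 m[X9→φ1] = [1, 4, 2]
r5 m[X10→φ3] = [0, 0, 0]
r5 m[X12→φ0] = [4, 3, 1]
r5 m[X12→φ3] = [4, 3, 4]
r5 m[X12→φ4] = [4, 2, 3]
r5 m[X8→φ5] = [0, 0, 0]
r5 m[X4→φ4] = [1, 0, 0]
r5 m[X4→φ5] = [2, 1, 4]
r5 m[X7→φ1] = [4, 3, 3]
r5 m[X7→φ2] = [7, 1, 2]
r5 m[X1→φ2] = [0, 0, 0]
r6 m[φ0→X9] = [1, 4, 3]
r6 m[φ0→X12] = [5, 4, 6]
r6 m[φ1→X9] = [9, 3, 4]
r6 m[φ1→X7] = [9, 3, 4]
r6 m[φ2→X7] = [4, 3, 3]
r6 m[φ2→X1] = [7, 4, 7]
r6 m[φ3→X10] = [4, 4, 5]
r6 m[φ3→X12] = [2, 1, 0]
r6 m[φ4→X12] = [2, 2, 1]
r6 m[φ4→X4] = [3, 4, 6]
r6 m[φ5→X8] = [8, 1, 3]
r6 m[φ5→X4] = [1, 0, 0]
r6 m[X9→φ0] = [9, 3, 4]
r6 m[X9→φ1] = [1, 4, 3]
r6 m[X10→φ3] = [0, 0, 0]
r6 m[X12→φ0] = [4, 3, 1]
r6 m[X12→φ3] = [7, 6, 7]
r6 m[X12→φ4] = [7, 5, 6]
r6 m[X8→φ5] = [0, 0, 0]
r6 m[X4→φ4] = [1, 0, 0]
r6 m[X4→φ5] = [3, 4, 6]
r6 m[X7→φ1] = [4, 3, 3]
r6 m[X7→φ2] = [9, 3, 4]
r6 m[X1→φ2] = [0, 0, 0]
r7 m[φ0→X9] = [1, 4, 3]
r7 m[φ0→X12] = [5, 4, 6]
r7 m[φ1→X9] = [9, 3, 4]
r7 m[φ1→X7] = [10, 4, 4]
r7 m[φ2→X7] = [4, 3, 3]
r7 m[φ2→X1] = [9, 6, 9]
r7 m[φ3→X10] = [7, 7, 8]
r7 m[φ3→X12] = [2, 1, 0]
r7 m[φ4→X12] = [2, 2, 1]
r7 m[φ4→X4] = [6, 7, 9]
r7 m[φ5→X8] = [9, 4, 4]
r7 m[φ5→X4] = [1, 0, 0]
r7 m[X9→φ0] = [9, 3, 4]
r7 m[X9→φ1] = [1, 4, 3]
r7 m[X10→φ3] = [0, 0, 0]
r7 m[X12→φ0] = [4, 3, 1]
r7 m[X12→φ3] = [7, 6, 7]
r7 m[X12→φ4] = [7, 5, 6]
r7 m[X8→φ5] = [0, 0, 0]
r7 m[X4→φ4] = [1, 0, 0]
r7 m[X4→φ5] = [3, 4, 6]
r7 m[X7→φ1] = [4, 3, 3]
r7 m[X7→φ2] = [9, 3, 4]
r7 m[X1→φ2] = [0, 0, 0]
r8 m[φ0→X9] = [1, 4, 3]
r8 m[φ0→X12] = [5, 4, 6]
r8 m[φ1→X9] = [9, 3, 4]
r8 m[φ1→X7] = [10, 4, 4]
r8 m[φ2→X7] = [4, 3, 3]
r8 m[φ2→X1] = [9, 6, 9]
r8 m[φ3→X10] = [7, 7, 8]
r8 m[φ3→X12] = [2, 1, 0]
r8 m[φ4→X12] = [2, 2, 1]
r8 m[φ4→X4] = [6, 7, 9]
r8 m[φ5→X8] = [9, 4, 4]
r8 m[φ5→X4] = [1, 0, 0]
r8 m[X9→φ0] = [9, 3, 4]
r8 m[X9→φ1] = [1, 4, 3]
r8 m[X10→φ3] = [0, 0, 0]
r8 m[X12→φ0] = [4, 3, 1]
r8 m[X12→φ3] = [7, 6, 7]
r8 m[X12→φ4] = [7, 5, 6]
r8 m[X8→φ5] = [0, 0, 0]
r8 m[X4→φ4] = [1, 0, 0]
r8 m[X4→φ5] = [6, 7, 9]
r8 m[X7→φ1] = [4, 3, 3]
r8 m[X7→φ2] = [10, 4, 4]
r8 m[X1→φ2] = [0, 0, 0]
r9 m[φ0→X9] = [1, 4, 3]
r9 m[φ0→X12] = [5, 4, 6]
r9 m[φ1→X9] = [9, 3, 4]
r9 m[φ1→X7] = [10, 4, 4]
r9 m[φ2→X7] = [4, 3, 3]
r9 m[φ2→X1] = [9, 7, 9]
r9 m[φ3→X10] = [7, 7, 8]
r9 m[φ3→X12] = [2, 1, 0]
r9 m[φ4→X12] = [2, 2, 1]
r9 m[φ4→X4] = [6, 7, 9]
r9 m[φ5→X8] = [12, 7, 7]
r9 m[φ5→X4] = [1, 0, 0]
r9 m[X9→φ0] = [9, 3, 4]
r9 m[X9→φ1] = [1, 4, 3]
r9 m[X10→φ3] = [0, 0, 0]
r9 m[X12→φ0] = [4, 3, 1]
r9 m[X12→φ3] = [7, 6, 7]
r9 m[X12→φ4] = [7, 5, 6]
r9 m[X8→φ5] = [0, 0, 0]
r9 m[X4→φ4] = [1, 0, 0]
r9 m[X4→φ5] = [6, 7, 9]
r9 m[X7→φ1] = [4, 3, 3]
r9 m[X7→φ2] = [10, 4, 4]
r9 m[X1→φ2] = [0, 0, 0]
r10 m[φ0→X9] = [1, 4, 3]
r10 m[φ0→X12] = [5, 4, 6]
r10 m[φ1→X9] = [9, 3, 4]
r10 m[φ1→X7] = [10, 4, 4]
r10 m[φ2→X7] = [4, 3, 3]
r10 m[φ2→X1] = [9, 7, 9]
r10 m[φ3→X10] = [7, 7, 8]
r10 m[φ3→X12] = [2, 1, 0]
r10 m[φ4→X12] = [2, 2, 1]
r10 m[φ4→X4] = [6, 7, 9]
r10 m[φ5→X8] = [12, 7, 7]
r10 m[φ5→X4] = [1, 0, 0]
r10 m[X9→φ0] = [9, 3, 4]
r10 m[X9→φ1] = [1, 4, 3]
r10 m[X10→φ3] = [0, 0, 0]
r10 m[X12→φ0] = [4, 3, 1]
r10 m[X12→φ3] = [7, 6, 7]
r10 m[X12→φ4] = [7, 5, 6]
r10 m[X8→φ5] = [0, 0, 0]
r10 m[X4→φ4] = [1, 0, 0]
r10 m[X4→φ5] = [6, 7, 9]
r10 m[X7→φ1] = [4, 3, 3]
r10 m[X7→φ2] = [10, 4, 4]
r10 m[X1→φ2] = [0, 0, 0]
fixed point reached at round 10
traceback from X9: (X9=1, X10=1, X12=2, X8=1, X4=1, X7=2, X1=1), score=7

assignment: (X9=1, X10=1, X12=2, X8=1, X4=1, X7=2, X1=1); score = 7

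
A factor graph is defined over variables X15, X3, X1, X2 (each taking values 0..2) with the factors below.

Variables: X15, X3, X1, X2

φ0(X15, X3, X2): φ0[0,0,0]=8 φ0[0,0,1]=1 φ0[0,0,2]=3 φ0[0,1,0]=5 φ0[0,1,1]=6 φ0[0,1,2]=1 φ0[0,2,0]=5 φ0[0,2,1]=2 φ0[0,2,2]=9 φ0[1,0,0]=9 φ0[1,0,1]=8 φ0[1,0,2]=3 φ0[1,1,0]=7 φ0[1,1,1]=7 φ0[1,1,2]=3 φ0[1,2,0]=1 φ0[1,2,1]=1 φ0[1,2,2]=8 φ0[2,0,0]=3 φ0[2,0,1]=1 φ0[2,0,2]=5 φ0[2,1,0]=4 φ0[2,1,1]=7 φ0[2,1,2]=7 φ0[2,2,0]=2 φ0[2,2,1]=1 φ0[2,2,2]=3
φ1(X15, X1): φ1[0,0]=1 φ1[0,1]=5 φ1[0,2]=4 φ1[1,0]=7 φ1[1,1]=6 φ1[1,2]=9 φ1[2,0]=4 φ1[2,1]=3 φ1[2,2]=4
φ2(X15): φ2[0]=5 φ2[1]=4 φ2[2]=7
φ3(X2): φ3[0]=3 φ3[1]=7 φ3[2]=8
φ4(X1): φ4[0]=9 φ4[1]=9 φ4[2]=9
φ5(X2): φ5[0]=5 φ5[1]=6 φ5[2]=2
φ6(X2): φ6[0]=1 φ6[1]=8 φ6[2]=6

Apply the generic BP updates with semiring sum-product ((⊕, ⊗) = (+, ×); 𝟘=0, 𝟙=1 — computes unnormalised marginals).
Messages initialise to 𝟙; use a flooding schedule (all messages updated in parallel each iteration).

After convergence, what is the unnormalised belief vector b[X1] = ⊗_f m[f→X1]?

init: all messages = 𝟙 over 3 values
r1 m[φ0→X15] = [40, 47, 33]
r1 m[φ0→X3] = [41, 47, 32]
r1 m[φ0→X2] = [44, 34, 42]
r1 m[φ1→X15] = [10, 22, 11]
r1 m[φ1→X1] = [12, 14, 17]
r1 m[φ2→X15] = [5, 4, 7]
r1 m[φ3→X2] = [3, 7, 8]
r1 m[φ4→X1] = [9, 9, 9]
r1 m[φ5→X2] = [5, 6, 2]
r1 m[φ6→X2] = [1, 8, 6]
r1 m[X15→φ0] = [1, 1, 1]
r1 m[X15→φ1] = [1, 1, 1]
r1 m[X15→φ2] = [1, 1, 1]
r1 m[X3→φ0] = [1, 1, 1]
r1 m[X1→φ1] = [1, 1, 1]
r1 m[X1→φ4] = [1, 1, 1]
r1 m[X2→φ0] = [1, 1, 1]
r1 m[X2→φ3] = [1, 1, 1]
r1 m[X2→φ5] = [1, 1, 1]
r1 m[X2→φ6] = [1, 1, 1]
r2 m[φ0→X15] = [40, 47, 33]
r2 m[φ0→X3] = [41, 47, 32]
r2 m[φ0→X2] = [44, 34, 42]
r2 m[φ1→X15] = [10, 22, 11]
r2 m[φ1→X1] = [12, 14, 17]
r2 m[φ2→X15] = [5, 4, 7]
r2 m[φ3→X2] = [3, 7, 8]
r2 m[φ4→X1] = [9, 9, 9]
r2 m[φ5→X2] = [5, 6, 2]
r2 m[φ6→X2] = [1, 8, 6]
r2 m[X15→φ0] = [50, 88, 77]
r2 m[X15→φ1] = [200, 188, 231]
r2 m[X15→φ2] = [400, 1034, 363]
r2 m[X3→φ0] = [1, 1, 1]
r2 m[X1→φ1] = [9, 9, 9]
r2 m[X1→φ4] = [12, 14, 17]
r2 m[X2→φ0] = [15, 336, 96]
r2 m[X2→φ3] = [220, 1632, 504]
r2 m[X2→φ5] = [132, 1904, 2016]
r2 m[X2→φ6] = [660, 1428, 672]
r3 m[φ0→X15] = [4542, 6975, 4599]
r3 m[φ0→X3] = [377265, 588378, 229380]
r3 m[φ0→X2] = [3089, 2551, 3037]
r3 m[φ1→X15] = [90, 198, 99]
r3 m[φ1→X1] = [2440, 2821, 3416]
r3 m[φ2→X15] = [5, 4, 7]
r3 m[φ3→X2] = [3, 7, 8]
r3 m[φ4→X1] = [9, 9, 9]
r3 m[φ5→X2] = [5, 6, 2]
r3 m[φ6→X2] = [1, 8, 6]
r3 m[X15→φ0] = [50, 88, 77]
r3 m[X15→φ1] = [200, 188, 231]
r3 m[X15→φ2] = [400, 1034, 363]
r3 m[X3→φ0] = [1, 1, 1]
r3 m[X1→φ1] = [9, 9, 9]
r3 m[X1→φ4] = [12, 14, 17]
r3 m[X2→φ0] = [15, 336, 96]
r3 m[X2→φ3] = [220, 1632, 504]
r3 m[X2→φ5] = [132, 1904, 2016]
r3 m[X2→φ6] = [660, 1428, 672]
r4 m[φ0→X15] = [4542, 6975, 4599]
r4 m[φ0→X3] = [377265, 588378, 229380]
r4 m[φ0→X2] = [3089, 2551, 3037]
r4 m[φ1→X15] = [90, 198, 99]
r4 m[φ1→X1] = [2440, 2821, 3416]
r4 m[φ2→X15] = [5, 4, 7]
r4 m[φ3→X2] = [3, 7, 8]
r4 m[φ4→X1] = [9, 9, 9]
r4 m[φ5→X2] = [5, 6, 2]
r4 m[φ6→X2] = [1, 8, 6]
r4 m[X15→φ0] = [450, 792, 693]
r4 m[X15→φ1] = [22710, 27900, 32193]
r4 m[X15→φ2] = [408780, 1381050, 455301]
r4 m[X3→φ0] = [1, 1, 1]
r4 m[X1→φ1] = [9, 9, 9]
r4 m[X1→φ4] = [2440, 2821, 3416]
r4 m[X2→φ0] = [15, 336, 96]
r4 m[X2→φ3] = [15445, 122448, 36444]
r4 m[X2→φ5] = [9267, 142856, 145776]
r4 m[X2→φ6] = [46335, 107142, 48592]
r5 m[φ0→X15] = [4542, 6975, 4599]
r5 m[φ0→X3] = [3395385, 5295402, 2064420]
r5 m[φ0→X2] = [27801, 22959, 27333]
r5 m[φ1→X15] = [90, 198, 99]
r5 m[φ1→X1] = [346782, 377529, 470712]
r5 m[φ2→X15] = [5, 4, 7]
r5 m[φ3→X2] = [3, 7, 8]
r5 m[φ4→X1] = [9, 9, 9]
r5 m[φ5→X2] = [5, 6, 2]
r5 m[φ6→X2] = [1, 8, 6]
r5 m[X15→φ0] = [450, 792, 693]
r5 m[X15→φ1] = [22710, 27900, 32193]
r5 m[X15→φ2] = [408780, 1381050, 455301]
r5 m[X3→φ0] = [1, 1, 1]
r5 m[X1→φ1] = [9, 9, 9]
r5 m[X1→φ4] = [2440, 2821, 3416]
r5 m[X2→φ0] = [15, 336, 96]
r5 m[X2→φ3] = [15445, 122448, 36444]
r5 m[X2→φ5] = [9267, 142856, 145776]
r5 m[X2→φ6] = [46335, 107142, 48592]
r6 m[φ0→X15] = [4542, 6975, 4599]
r6 m[φ0→X3] = [3395385, 5295402, 2064420]
r6 m[φ0→X2] = [27801, 22959, 27333]
r6 m[φ1→X15] = [90, 198, 99]
r6 m[φ1→X1] = [346782, 377529, 470712]
r6 m[φ2→X15] = [5, 4, 7]
r6 m[φ3→X2] = [3, 7, 8]
r6 m[φ4→X1] = [9, 9, 9]
r6 m[φ5→X2] = [5, 6, 2]
r6 m[φ6→X2] = [1, 8, 6]
r6 m[X15→φ0] = [450, 792, 693]
r6 m[X15→φ1] = [22710, 27900, 32193]
r6 m[X15→φ2] = [408780, 1381050, 455301]
r6 m[X3→φ0] = [1, 1, 1]
r6 m[X1→φ1] = [9, 9, 9]
r6 m[X1→φ4] = [346782, 377529, 470712]
r6 m[X2→φ0] = [15, 336, 96]
r6 m[X2→φ3] = [139005, 1102032, 327996]
r6 m[X2→φ5] = [83403, 1285704, 1311984]
r6 m[X2→φ6] = [417015, 964278, 437328]
r7 m[φ0→X15] = [4542, 6975, 4599]
r7 m[φ0→X3] = [3395385, 5295402, 2064420]
r7 m[φ0→X2] = [27801, 22959, 27333]
r7 m[φ1→X15] = [90, 198, 99]
r7 m[φ1→X1] = [346782, 377529, 470712]
r7 m[φ2→X15] = [5, 4, 7]
r7 m[φ3→X2] = [3, 7, 8]
r7 m[φ4→X1] = [9, 9, 9]
r7 m[φ5→X2] = [5, 6, 2]
r7 m[φ6→X2] = [1, 8, 6]
r7 m[X15→φ0] = [450, 792, 693]
r7 m[X15→φ1] = [22710, 27900, 32193]
r7 m[X15→φ2] = [408780, 1381050, 455301]
r7 m[X3→φ0] = [1, 1, 1]
r7 m[X1→φ1] = [9, 9, 9]
r7 m[X1→φ4] = [346782, 377529, 470712]
r7 m[X2→φ0] = [15, 336, 96]
r7 m[X2→φ3] = [139005, 1102032, 327996]
r7 m[X2→φ5] = [83403, 1285704, 1311984]
r7 m[X2→φ6] = [417015, 964278, 437328]
fixed point reached at round 7
b[X1] = ⊗ incoming = [3121038, 3397761, 4236408]

b[X1] = [3121038, 3397761, 4236408]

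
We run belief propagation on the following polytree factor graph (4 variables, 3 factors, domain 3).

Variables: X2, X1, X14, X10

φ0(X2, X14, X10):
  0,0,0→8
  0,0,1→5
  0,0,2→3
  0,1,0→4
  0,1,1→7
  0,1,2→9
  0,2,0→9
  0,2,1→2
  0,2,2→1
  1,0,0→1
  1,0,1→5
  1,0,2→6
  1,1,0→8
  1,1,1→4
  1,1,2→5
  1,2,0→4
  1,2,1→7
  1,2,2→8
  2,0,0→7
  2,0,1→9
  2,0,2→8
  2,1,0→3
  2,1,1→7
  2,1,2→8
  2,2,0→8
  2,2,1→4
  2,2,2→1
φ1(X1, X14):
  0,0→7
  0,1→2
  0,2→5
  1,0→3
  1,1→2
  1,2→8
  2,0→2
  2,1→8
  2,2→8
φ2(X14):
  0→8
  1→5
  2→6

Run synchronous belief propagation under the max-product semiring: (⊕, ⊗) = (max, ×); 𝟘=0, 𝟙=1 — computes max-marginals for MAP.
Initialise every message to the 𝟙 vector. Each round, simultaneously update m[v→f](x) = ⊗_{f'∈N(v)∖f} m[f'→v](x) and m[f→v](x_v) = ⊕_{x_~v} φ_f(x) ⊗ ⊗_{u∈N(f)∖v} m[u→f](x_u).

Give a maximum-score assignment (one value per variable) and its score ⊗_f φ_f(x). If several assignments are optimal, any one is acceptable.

init: all messages = 𝟙 over 3 values
r1 m[φ0→X2] = [9, 8, 9]
r1 m[φ0→X14] = [9, 9, 9]
r1 m[φ0→X10] = [9, 9, 9]
r1 m[φ1→X1] = [7, 8, 8]
r1 m[φ1→X14] = [7, 8, 8]
r1 m[φ2→X14] = [8, 5, 6]
r1 m[X2→φ0] = [1, 1, 1]
r1 m[X1→φ1] = [1, 1, 1]
r1 m[X14→φ0] = [1, 1, 1]
r1 m[X14→φ1] = [1, 1, 1]
r1 m[X14→φ2] = [1, 1, 1]
r1 m[X10→φ0] = [1, 1, 1]
r2 m[φ0→X2] = [9, 8, 9]
r2 m[φ0→X14] = [9, 9, 9]
r2 m[φ0→X10] = [9, 9, 9]
r2 m[φ1→X1] = [7, 8, 8]
r2 m[φ1→X14] = [7, 8, 8]
r2 m[φ2→X14] = [8, 5, 6]
r2 m[X2→φ0] = [1, 1, 1]
r2 m[X1→φ1] = [1, 1, 1]
r2 m[X14→φ0] = [56, 40, 48]
r2 m[X14→φ1] = [72, 45, 54]
r2 m[X14→φ2] = [63, 72, 72]
r2 m[X10→φ0] = [1, 1, 1]
r3 m[φ0→X2] = [448, 384, 504]
r3 m[φ0→X14] = [9, 9, 9]
r3 m[φ0→X10] = [448, 504, 448]
r3 m[φ1→X1] = [504, 432, 432]
r3 m[φ1→X14] = [7, 8, 8]
r3 m[φ2→X14] = [8, 5, 6]
r3 m[X2→φ0] = [1, 1, 1]
r3 m[X1→φ1] = [1, 1, 1]
r3 m[X14→φ0] = [56, 40, 48]
r3 m[X14→φ1] = [72, 45, 54]
r3 m[X14→φ2] = [63, 72, 72]
r3 m[X10→φ0] = [1, 1, 1]
r4 m[φ0→X2] = [448, 384, 504]
r4 m[φ0→X14] = [9, 9, 9]
r4 m[φ0→X10] = [448, 504, 448]
r4 m[φ1→X1] = [504, 432, 432]
r4 m[φ1→X14] = [7, 8, 8]
r4 m[φ2→X14] = [8, 5, 6]
r4 m[X2→φ0] = [1, 1, 1]
r4 m[X1→φ1] = [1, 1, 1]
r4 m[X14→φ0] = [56, 40, 48]
r4 m[X14→φ1] = [72, 45, 54]
r4 m[X14→φ2] = [63, 72, 72]
r4 m[X10→φ0] = [1, 1, 1]
fixed point reached at round 4
traceback from X2: (X2=2, X1=0, X14=0, X10=1), score=504

assignment: (X2=2, X1=0, X14=0, X10=1); score = 504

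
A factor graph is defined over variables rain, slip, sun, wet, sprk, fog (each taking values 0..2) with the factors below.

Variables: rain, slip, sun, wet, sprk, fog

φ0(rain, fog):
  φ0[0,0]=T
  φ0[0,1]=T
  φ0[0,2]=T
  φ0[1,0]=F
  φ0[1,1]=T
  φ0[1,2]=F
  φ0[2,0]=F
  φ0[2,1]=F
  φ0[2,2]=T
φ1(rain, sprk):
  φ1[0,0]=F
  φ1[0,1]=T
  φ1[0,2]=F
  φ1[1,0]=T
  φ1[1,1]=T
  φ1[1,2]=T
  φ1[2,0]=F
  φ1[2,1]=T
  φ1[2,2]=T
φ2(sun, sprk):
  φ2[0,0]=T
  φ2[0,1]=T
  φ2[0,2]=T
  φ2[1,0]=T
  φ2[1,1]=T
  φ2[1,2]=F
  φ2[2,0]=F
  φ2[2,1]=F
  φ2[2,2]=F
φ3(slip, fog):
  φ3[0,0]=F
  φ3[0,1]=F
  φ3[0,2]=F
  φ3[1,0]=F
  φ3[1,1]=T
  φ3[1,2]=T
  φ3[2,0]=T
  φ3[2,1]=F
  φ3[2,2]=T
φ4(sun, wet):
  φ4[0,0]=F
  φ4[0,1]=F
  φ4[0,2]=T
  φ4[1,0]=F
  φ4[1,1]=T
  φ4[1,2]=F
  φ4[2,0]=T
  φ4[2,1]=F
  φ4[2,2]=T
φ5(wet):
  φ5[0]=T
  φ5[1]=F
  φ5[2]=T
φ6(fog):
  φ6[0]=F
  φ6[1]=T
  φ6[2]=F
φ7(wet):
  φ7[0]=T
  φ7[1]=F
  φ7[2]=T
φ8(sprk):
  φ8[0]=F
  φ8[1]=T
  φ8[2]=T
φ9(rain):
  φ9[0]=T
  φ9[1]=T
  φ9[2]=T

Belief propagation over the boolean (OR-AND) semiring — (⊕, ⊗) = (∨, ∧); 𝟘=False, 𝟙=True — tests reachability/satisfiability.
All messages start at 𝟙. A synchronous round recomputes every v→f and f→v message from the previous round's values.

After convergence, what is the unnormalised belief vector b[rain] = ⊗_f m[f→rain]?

init: all messages = 𝟙 over 3 values
r1 m[φ0→rain] = [T, T, T]
r1 m[φ0→fog] = [T, T, T]
r1 m[φ1→rain] = [T, T, T]
r1 m[φ1→sprk] = [T, T, T]
r1 m[φ2→sun] = [T, T, F]
r1 m[φ2→sprk] = [T, T, T]
r1 m[φ3→slip] = [F, T, T]
r1 m[φ3→fog] = [T, T, T]
r1 m[φ4→sun] = [T, T, T]
r1 m[φ4→wet] = [T, T, T]
r1 m[φ5→wet] = [T, F, T]
r1 m[φ6→fog] = [F, T, F]
r1 m[φ7→wet] = [T, F, T]
r1 m[φ8→sprk] = [F, T, T]
r1 m[φ9→rain] = [T, T, T]
r1 m[rain→φ0] = [T, T, T]
r1 m[rain→φ1] = [T, T, T]
r1 m[rain→φ9] = [T, T, T]
r1 m[slip→φ3] = [T, T, T]
r1 m[sun→φ2] = [T, T, T]
r1 m[sun→φ4] = [T, T, T]
r1 m[wet→φ4] = [T, T, T]
r1 m[wet→φ5] = [T, T, T]
r1 m[wet→φ7] = [T, T, T]
r1 m[sprk→φ1] = [T, T, T]
r1 m[sprk→φ2] = [T, T, T]
r1 m[sprk→φ8] = [T, T, T]
r1 m[fog→φ0] = [T, T, T]
r1 m[fog→φ3] = [T, T, T]
r1 m[fog→φ6] = [T, T, T]
r2 m[φ0→rain] = [T, T, T]
r2 m[φ0→fog] = [T, T, T]
r2 m[φ1→rain] = [T, T, T]
r2 m[φ1→sprk] = [T, T, T]
r2 m[φ2→sun] = [T, T, F]
r2 m[φ2→sprk] = [T, T, T]
r2 m[φ3→slip] = [F, T, T]
r2 m[φ3→fog] = [T, T, T]
r2 m[φ4→sun] = [T, T, T]
r2 m[φ4→wet] = [T, T, T]
r2 m[φ5→wet] = [T, F, T]
r2 m[φ6→fog] = [F, T, F]
r2 m[φ7→wet] = [T, F, T]
r2 m[φ8→sprk] = [F, T, T]
r2 m[φ9→rain] = [T, T, T]
r2 m[rain→φ0] = [T, T, T]
r2 m[rain→φ1] = [T, T, T]
r2 m[rain→φ9] = [T, T, T]
r2 m[slip→φ3] = [T, T, T]
r2 m[sun→φ2] = [T, T, T]
r2 m[sun→φ4] = [T, T, F]
r2 m[wet→φ4] = [T, F, T]
r2 m[wet→φ5] = [T, F, T]
r2 m[wet→φ7] = [T, F, T]
r2 m[sprk→φ1] = [F, T, T]
r2 m[sprk→φ2] = [F, T, T]
r2 m[sprk→φ8] = [T, T, T]
r2 m[fog→φ0] = [F, T, F]
r2 m[fog→φ3] = [F, T, F]
r2 m[fog→φ6] = [T, T, T]
r3 m[φ0→rain] = [T, T, F]
r3 m[φ0→fog] = [T, T, T]
r3 m[φ1→rain] = [T, T, T]
r3 m[φ1→sprk] = [T, T, T]
r3 m[φ2→sun] = [T, T, F]
r3 m[φ2→sprk] = [T, T, T]
r3 m[φ3→slip] = [F, T, F]
r3 m[φ3→fog] = [T, T, T]
r3 m[φ4→sun] = [T, F, T]
r3 m[φ4→wet] = [F, T, T]
r3 m[φ5→wet] = [T, F, T]
r3 m[φ6→fog] = [F, T, F]
r3 m[φ7→wet] = [T, F, T]
r3 m[φ8→sprk] = [F, T, T]
r3 m[φ9→rain] = [T, T, T]
r3 m[rain→φ0] = [T, T, T]
r3 m[rain→φ1] = [T, T, T]
r3 m[rain→φ9] = [T, T, T]
r3 m[slip→φ3] = [T, T, T]
r3 m[sun→φ2] = [T, T, T]
r3 m[sun→φ4] = [T, T, F]
r3 m[wet→φ4] = [T, F, T]
r3 m[wet→φ5] = [T, F, T]
r3 m[wet→φ7] = [T, F, T]
r3 m[sprk→φ1] = [F, T, T]
r3 m[sprk→φ2] = [F, T, T]
r3 m[sprk→φ8] = [T, T, T]
r3 m[fog→φ0] = [F, T, F]
r3 m[fog→φ3] = [F, T, F]
r3 m[fog→φ6] = [T, T, T]
r4 m[φ0→rain] = [T, T, F]
r4 m[φ0→fog] = [T, T, T]
r4 m[φ1→rain] = [T, T, T]
r4 m[φ1→sprk] = [T, T, T]
r4 m[φ2→sun] = [T, T, F]
r4 m[φ2→sprk] = [T, T, T]
r4 m[φ3→slip] = [F, T, F]
r4 m[φ3→fog] = [T, T, T]
r4 m[φ4→sun] = [T, F, T]
r4 m[φ4→wet] = [F, T, T]
r4 m[φ5→wet] = [T, F, T]
r4 m[φ6→fog] = [F, T, F]
r4 m[φ7→wet] = [T, F, T]
r4 m[φ8→sprk] = [F, T, T]
r4 m[φ9→rain] = [T, T, T]
r4 m[rain→φ0] = [T, T, T]
r4 m[rain→φ1] = [T, T, F]
r4 m[rain→φ9] = [T, T, F]
r4 m[slip→φ3] = [T, T, T]
r4 m[sun→φ2] = [T, F, T]
r4 m[sun→φ4] = [T, T, F]
r4 m[wet→φ4] = [T, F, T]
r4 m[wet→φ5] = [F, F, T]
r4 m[wet→φ7] = [F, F, T]
r4 m[sprk→φ1] = [F, T, T]
r4 m[sprk→φ2] = [F, T, T]
r4 m[sprk→φ8] = [T, T, T]
r4 m[fog→φ0] = [F, T, F]
r4 m[fog→φ3] = [F, T, F]
r4 m[fog→φ6] = [T, T, T]
r5 m[φ0→rain] = [T, T, F]
r5 m[φ0→fog] = [T, T, T]
r5 m[φ1→rain] = [T, T, T]
r5 m[φ1→sprk] = [T, T, T]
r5 m[φ2→sun] = [T, T, F]
r5 m[φ2→sprk] = [T, T, T]
r5 m[φ3→slip] = [F, T, F]
r5 m[φ3→fog] = [T, T, T]
r5 m[φ4→sun] = [T, F, T]
r5 m[φ4→wet] = [F, T, T]
r5 m[φ5→wet] = [T, F, T]
r5 m[φ6→fog] = [F, T, F]
r5 m[φ7→wet] = [T, F, T]
r5 m[φ8→sprk] = [F, T, T]
r5 m[φ9→rain] = [T, T, T]
r5 m[rain→φ0] = [T, T, T]
r5 m[rain→φ1] = [T, T, F]
r5 m[rain→φ9] = [T, T, F]
r5 m[slip→φ3] = [T, T, T]
r5 m[sun→φ2] = [T, F, T]
r5 m[sun→φ4] = [T, T, F]
r5 m[wet→φ4] = [T, F, T]
r5 m[wet→φ5] = [F, F, T]
r5 m[wet→φ7] = [F, F, T]
r5 m[sprk→φ1] = [F, T, T]
r5 m[sprk→φ2] = [F, T, T]
r5 m[sprk→φ8] = [T, T, T]
r5 m[fog→φ0] = [F, T, F]
r5 m[fog→φ3] = [F, T, F]
r5 m[fog→φ6] = [T, T, T]
fixed point reached at round 5
b[rain] = ⊗ incoming = [T, T, F]

b[rain] = [T, T, F]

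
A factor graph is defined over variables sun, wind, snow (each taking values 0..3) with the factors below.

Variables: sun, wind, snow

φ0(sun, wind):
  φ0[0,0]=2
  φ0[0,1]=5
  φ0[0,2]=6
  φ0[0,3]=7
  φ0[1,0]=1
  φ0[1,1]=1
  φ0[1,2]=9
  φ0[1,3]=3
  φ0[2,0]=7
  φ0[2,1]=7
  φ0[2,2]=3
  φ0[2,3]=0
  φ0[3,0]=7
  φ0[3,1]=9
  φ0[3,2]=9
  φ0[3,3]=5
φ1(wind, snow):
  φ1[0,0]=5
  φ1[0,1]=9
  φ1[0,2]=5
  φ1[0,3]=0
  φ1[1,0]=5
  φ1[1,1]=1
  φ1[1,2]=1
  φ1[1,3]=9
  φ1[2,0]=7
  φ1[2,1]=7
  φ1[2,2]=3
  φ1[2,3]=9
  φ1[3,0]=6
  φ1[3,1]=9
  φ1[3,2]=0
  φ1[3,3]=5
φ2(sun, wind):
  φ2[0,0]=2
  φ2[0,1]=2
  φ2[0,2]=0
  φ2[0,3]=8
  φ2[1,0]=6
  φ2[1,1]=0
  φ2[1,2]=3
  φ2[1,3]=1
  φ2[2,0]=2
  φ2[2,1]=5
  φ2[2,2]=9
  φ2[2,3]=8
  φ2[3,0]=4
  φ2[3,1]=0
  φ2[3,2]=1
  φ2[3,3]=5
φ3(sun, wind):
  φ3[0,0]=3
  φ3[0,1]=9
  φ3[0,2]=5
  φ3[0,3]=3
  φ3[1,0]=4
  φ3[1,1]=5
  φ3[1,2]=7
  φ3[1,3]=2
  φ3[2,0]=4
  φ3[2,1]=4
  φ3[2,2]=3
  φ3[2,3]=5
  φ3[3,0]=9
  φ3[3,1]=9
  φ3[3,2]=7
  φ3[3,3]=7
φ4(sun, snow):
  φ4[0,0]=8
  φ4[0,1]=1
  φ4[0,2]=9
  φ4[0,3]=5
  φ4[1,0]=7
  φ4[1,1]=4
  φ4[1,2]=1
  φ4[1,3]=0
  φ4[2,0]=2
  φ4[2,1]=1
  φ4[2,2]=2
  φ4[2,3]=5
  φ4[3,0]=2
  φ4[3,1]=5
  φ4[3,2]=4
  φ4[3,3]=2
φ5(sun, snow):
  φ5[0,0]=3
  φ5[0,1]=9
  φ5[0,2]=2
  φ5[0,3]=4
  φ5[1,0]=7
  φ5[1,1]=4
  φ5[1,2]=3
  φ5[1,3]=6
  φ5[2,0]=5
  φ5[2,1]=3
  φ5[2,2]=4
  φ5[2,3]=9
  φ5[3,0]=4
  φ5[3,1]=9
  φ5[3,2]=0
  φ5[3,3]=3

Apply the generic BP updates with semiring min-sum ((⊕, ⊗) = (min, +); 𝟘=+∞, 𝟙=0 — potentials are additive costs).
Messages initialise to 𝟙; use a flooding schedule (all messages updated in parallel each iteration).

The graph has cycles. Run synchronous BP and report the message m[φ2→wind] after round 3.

init: all messages = 𝟙 over 4 values
r1 m[φ0→sun] = [2, 1, 0, 5]
r1 m[φ0→wind] = [1, 1, 3, 0]
r1 m[φ1→wind] = [0, 1, 3, 0]
r1 m[φ1→snow] = [5, 1, 0, 0]
r1 m[φ2→sun] = [0, 0, 2, 0]
r1 m[φ2→wind] = [2, 0, 0, 1]
r1 m[φ3→sun] = [3, 2, 3, 7]
r1 m[φ3→wind] = [3, 4, 3, 2]
r1 m[φ4→sun] = [1, 0, 1, 2]
r1 m[φ4→snow] = [2, 1, 1, 0]
r1 m[φ5→sun] = [2, 3, 3, 0]
r1 m[φ5→snow] = [3, 3, 0, 3]
r1 m[sun→φ0] = [0, 0, 0, 0]
r1 m[sun→φ2] = [0, 0, 0, 0]
r1 m[sun→φ3] = [0, 0, 0, 0]
r1 m[sun→φ4] = [0, 0, 0, 0]
r1 m[sun→φ5] = [0, 0, 0, 0]
r1 m[wind→φ0] = [0, 0, 0, 0]
r1 m[wind→φ1] = [0, 0, 0, 0]
r1 m[wind→φ2] = [0, 0, 0, 0]
r1 m[wind→φ3] = [0, 0, 0, 0]
r1 m[snow→φ1] = [0, 0, 0, 0]
r1 m[snow→φ4] = [0, 0, 0, 0]
r1 m[snow→φ5] = [0, 0, 0, 0]
r2 m[φ0→sun] = [2, 1, 0, 5]
r2 m[φ0→wind] = [1, 1, 3, 0]
r2 m[φ1→wind] = [0, 1, 3, 0]
r2 m[φ1→snow] = [5, 1, 0, 0]
r2 m[φ2→sun] = [0, 0, 2, 0]
r2 m[φ2→wind] = [2, 0, 0, 1]
r2 m[φ3→sun] = [3, 2, 3, 7]
r2 m[φ3→wind] = [3, 4, 3, 2]
r2 m[φ4→sun] = [1, 0, 1, 2]
r2 m[φ4→snow] = [2, 1, 1, 0]
r2 m[φ5→sun] = [2, 3, 3, 0]
r2 m[φ5→snow] = [3, 3, 0, 3]
r2 m[sun→φ0] = [6, 5, 9, 9]
r2 m[sun→φ2] = [8, 6, 7, 14]
r2 m[sun→φ3] = [5, 4, 6, 7]
r2 m[sun→φ4] = [7, 6, 8, 12]
r2 m[sun→φ5] = [6, 3, 6, 14]
r2 m[wind→φ0] = [5, 5, 6, 3]
r2 m[wind→φ1] = [6, 5, 6, 3]
r2 m[wind→φ2] = [4, 6, 9, 2]
r2 m[wind→φ3] = [3, 2, 6, 1]
r2 m[snow→φ1] = [5, 4, 1, 3]
r2 m[snow→φ4] = [8, 4, 0, 3]
r2 m[snow→φ5] = [7, 2, 1, 0]
r3 m[φ0→sun] = [7, 6, 3, 8]
r3 m[φ0→wind] = [6, 6, 12, 8]
r3 m[φ1→wind] = [3, 2, 4, 1]
r3 m[φ1→snow] = [9, 6, 3, 6]
r3 m[φ2→sun] = [6, 3, 6, 6]
r3 m[φ2→wind] = [9, 6, 8, 7]
r3 m[φ3→sun] = [4, 3, 6, 8]
r3 m[φ3→wind] = [8, 9, 9, 6]
r3 m[φ4→sun] = [5, 1, 2, 4]
r3 m[φ4→snow] = [10, 8, 7, 6]
r3 m[φ5→sun] = [3, 4, 5, 1]
r3 m[φ5→snow] = [9, 7, 6, 9]
r3 m[sun→φ0] = [6, 5, 9, 9]
r3 m[sun→φ2] = [8, 6, 7, 14]
r3 m[sun→φ3] = [5, 4, 6, 7]
r3 m[sun→φ4] = [7, 6, 8, 12]
r3 m[sun→φ5] = [6, 3, 6, 14]
r3 m[wind→φ0] = [5, 5, 6, 3]
r3 m[wind→φ1] = [6, 5, 6, 3]
r3 m[wind→φ2] = [4, 6, 9, 2]
r3 m[wind→φ3] = [3, 2, 6, 1]
r3 m[snow→φ1] = [5, 4, 1, 3]
r3 m[snow→φ4] = [8, 4, 0, 3]
r3 m[snow→φ5] = [7, 2, 1, 0]

message @ round 3 = [9, 6, 8, 7]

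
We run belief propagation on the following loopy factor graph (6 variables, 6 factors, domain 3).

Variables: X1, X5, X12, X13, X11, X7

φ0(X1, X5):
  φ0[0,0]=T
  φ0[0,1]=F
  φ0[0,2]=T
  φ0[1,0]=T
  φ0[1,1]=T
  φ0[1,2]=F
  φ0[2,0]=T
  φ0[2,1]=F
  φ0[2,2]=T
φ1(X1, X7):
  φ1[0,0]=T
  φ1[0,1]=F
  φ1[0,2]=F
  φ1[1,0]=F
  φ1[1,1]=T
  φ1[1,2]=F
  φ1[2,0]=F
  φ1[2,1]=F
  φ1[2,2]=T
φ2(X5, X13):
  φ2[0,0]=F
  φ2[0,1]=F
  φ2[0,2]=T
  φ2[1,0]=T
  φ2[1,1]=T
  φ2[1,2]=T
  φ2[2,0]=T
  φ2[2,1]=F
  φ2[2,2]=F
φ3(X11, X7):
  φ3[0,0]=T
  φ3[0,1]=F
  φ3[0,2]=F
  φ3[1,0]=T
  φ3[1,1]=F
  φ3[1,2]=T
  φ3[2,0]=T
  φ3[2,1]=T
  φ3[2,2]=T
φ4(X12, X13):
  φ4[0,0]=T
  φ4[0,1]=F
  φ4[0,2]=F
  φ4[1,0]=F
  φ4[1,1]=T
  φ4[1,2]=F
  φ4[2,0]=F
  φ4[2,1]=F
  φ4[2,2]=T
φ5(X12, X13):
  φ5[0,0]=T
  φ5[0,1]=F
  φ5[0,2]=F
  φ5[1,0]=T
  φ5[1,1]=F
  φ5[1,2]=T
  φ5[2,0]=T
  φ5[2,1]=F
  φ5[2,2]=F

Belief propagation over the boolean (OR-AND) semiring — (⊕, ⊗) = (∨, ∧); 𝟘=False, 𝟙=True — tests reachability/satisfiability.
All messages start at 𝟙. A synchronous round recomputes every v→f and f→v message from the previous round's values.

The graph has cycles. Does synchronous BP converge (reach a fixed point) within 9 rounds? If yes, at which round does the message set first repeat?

CONVERGED at round 9

init: all messages = 𝟙 over 3 values
r1 m[φ0→X1] = [T, T, T]
r1 m[φ0→X5] = [T, T, T]
r1 m[φ1→X1] = [T, T, T]
r1 m[φ1→X7] = [T, T, T]
r1 m[φ2→X5] = [T, T, T]
r1 m[φ2→X13] = [T, T, T]
r1 m[φ3→X11] = [T, T, T]
r1 m[φ3→X7] = [T, T, T]
r1 m[φ4→X12] = [T, T, T]
r1 m[φ4→X13] = [T, T, T]
r1 m[φ5→X12] = [T, T, T]
r1 m[φ5→X13] = [T, F, T]
r1 m[X1→φ0] = [T, T, T]
r1 m[X1→φ1] = [T, T, T]
r1 m[X5→φ0] = [T, T, T]
r1 m[X5→φ2] = [T, T, T]
r1 m[X12→φ4] = [T, T, T]
r1 m[X12→φ5] = [T, T, T]
r1 m[X13→φ2] = [T, T, T]
r1 m[X13→φ4] = [T, T, T]
r1 m[X13→φ5] = [T, T, T]
r1 m[X11→φ3] = [T, T, T]
r1 m[X7→φ1] = [T, T, T]
r1 m[X7→φ3] = [T, T, T]
r2 m[φ0→X1] = [T, T, T]
r2 m[φ0→X5] = [T, T, T]
r2 m[φ1→X1] = [T, T, T]
r2 m[φ1→X7] = [T, T, T]
r2 m[φ2→X5] = [T, T, T]
r2 m[φ2→X13] = [T, T, T]
r2 m[φ3→X11] = [T, T, T]
r2 m[φ3→X7] = [T, T, T]
r2 m[φ4→X12] = [T, T, T]
r2 m[φ4→X13] = [T, T, T]
r2 m[φ5→X12] = [T, T, T]
r2 m[φ5→X13] = [T, F, T]
r2 m[X1→φ0] = [T, T, T]
r2 m[X1→φ1] = [T, T, T]
r2 m[X5→φ0] = [T, T, T]
r2 m[X5→φ2] = [T, T, T]
r2 m[X12→φ4] = [T, T, T]
r2 m[X12→φ5] = [T, T, T]
r2 m[X13→φ2] = [T, F, T]
r2 m[X13→φ4] = [T, F, T]
r2 m[X13→φ5] = [T, T, T]
r2 m[X11→φ3] = [T, T, T]
r2 m[X7→φ1] = [T, T, T]
r2 m[X7→φ3] = [T, T, T]
r3 m[φ0→X1] = [T, T, T]
r3 m[φ0→X5] = [T, T, T]
r3 m[φ1→X1] = [T, T, T]
r3 m[φ1→X7] = [T, T, T]
r3 m[φ2→X5] = [T, T, T]
r3 m[φ2→X13] = [T, T, T]
r3 m[φ3→X11] = [T, T, T]
r3 m[φ3→X7] = [T, T, T]
r3 m[φ4→X12] = [T, F, T]
r3 m[φ4→X13] = [T, T, T]
r3 m[φ5→X12] = [T, T, T]
r3 m[φ5→X13] = [T, F, T]
r3 m[X1→φ0] = [T, T, T]
r3 m[X1→φ1] = [T, T, T]
r3 m[X5→φ0] = [T, T, T]
r3 m[X5→φ2] = [T, T, T]
r3 m[X12→φ4] = [T, T, T]
r3 m[X12→φ5] = [T, T, T]
r3 m[X13→φ2] = [T, F, T]
r3 m[X13→φ4] = [T, F, T]
r3 m[X13→φ5] = [T, T, T]
r3 m[X11→φ3] = [T, T, T]
r3 m[X7→φ1] = [T, T, T]
r3 m[X7→φ3] = [T, T, T]
r4 m[φ0→X1] = [T, T, T]
r4 m[φ0→X5] = [T, T, T]
r4 m[φ1→X1] = [T, T, T]
r4 m[φ1→X7] = [T, T, T]
r4 m[φ2→X5] = [T, T, T]
r4 m[φ2→X13] = [T, T, T]
r4 m[φ3→X11] = [T, T, T]
r4 m[φ3→X7] = [T, T, T]
r4 m[φ4→X12] = [T, F, T]
r4 m[φ4→X13] = [T, T, T]
r4 m[φ5→X12] = [T, T, T]
r4 m[φ5→X13] = [T, F, T]
r4 m[X1→φ0] = [T, T, T]
r4 m[X1→φ1] = [T, T, T]
r4 m[X5→φ0] = [T, T, T]
r4 m[X5→φ2] = [T, T, T]
r4 m[X12→φ4] = [T, T, T]
r4 m[X12→φ5] = [T, F, T]
r4 m[X13→φ2] = [T, F, T]
r4 m[X13→φ4] = [T, F, T]
r4 m[X13→φ5] = [T, T, T]
r4 m[X11→φ3] = [T, T, T]
r4 m[X7→φ1] = [T, T, T]
r4 m[X7→φ3] = [T, T, T]
r5 m[φ0→X1] = [T, T, T]
r5 m[φ0→X5] = [T, T, T]
r5 m[φ1→X1] = [T, T, T]
r5 m[φ1→X7] = [T, T, T]
r5 m[φ2→X5] = [T, T, T]
r5 m[φ2→X13] = [T, T, T]
r5 m[φ3→X11] = [T, T, T]
r5 m[φ3→X7] = [T, T, T]
r5 m[φ4→X12] = [T, F, T]
r5 m[φ4→X13] = [T, T, T]
r5 m[φ5→X12] = [T, T, T]
r5 m[φ5→X13] = [T, F, F]
r5 m[X1→φ0] = [T, T, T]
r5 m[X1→φ1] = [T, T, T]
r5 m[X5→φ0] = [T, T, T]
r5 m[X5→φ2] = [T, T, T]
r5 m[X12→φ4] = [T, T, T]
r5 m[X12→φ5] = [T, F, T]
r5 m[X13→φ2] = [T, F, T]
r5 m[X13→φ4] = [T, F, T]
r5 m[X13→φ5] = [T, T, T]
r5 m[X11→φ3] = [T, T, T]
r5 m[X7→φ1] = [T, T, T]
r5 m[X7→φ3] = [T, T, T]
r6 m[φ0→X1] = [T, T, T]
r6 m[φ0→X5] = [T, T, T]
r6 m[φ1→X1] = [T, T, T]
r6 m[φ1→X7] = [T, T, T]
r6 m[φ2→X5] = [T, T, T]
r6 m[φ2→X13] = [T, T, T]
r6 m[φ3→X11] = [T, T, T]
r6 m[φ3→X7] = [T, T, T]
r6 m[φ4→X12] = [T, F, T]
r6 m[φ4→X13] = [T, T, T]
r6 m[φ5→X12] = [T, T, T]
r6 m[φ5→X13] = [T, F, F]
r6 m[X1→φ0] = [T, T, T]
r6 m[X1→φ1] = [T, T, T]
r6 m[X5→φ0] = [T, T, T]
r6 m[X5→φ2] = [T, T, T]
r6 m[X12→φ4] = [T, T, T]
r6 m[X12→φ5] = [T, F, T]
r6 m[X13→φ2] = [T, F, F]
r6 m[X13→φ4] = [T, F, F]
r6 m[X13→φ5] = [T, T, T]
r6 m[X11→φ3] = [T, T, T]
r6 m[X7→φ1] = [T, T, T]
r6 m[X7→φ3] = [T, T, T]
r7 m[φ0→X1] = [T, T, T]
r7 m[φ0→X5] = [T, T, T]
r7 m[φ1→X1] = [T, T, T]
r7 m[φ1→X7] = [T, T, T]
r7 m[φ2→X5] = [F, T, T]
r7 m[φ2→X13] = [T, T, T]
r7 m[φ3→X11] = [T, T, T]
r7 m[φ3→X7] = [T, T, T]
r7 m[φ4→X12] = [T, F, F]
r7 m[φ4→X13] = [T, T, T]
r7 m[φ5→X12] = [T, T, T]
r7 m[φ5→X13] = [T, F, F]
r7 m[X1→φ0] = [T, T, T]
r7 m[X1→φ1] = [T, T, T]
r7 m[X5→φ0] = [T, T, T]
r7 m[X5→φ2] = [T, T, T]
r7 m[X12→φ4] = [T, T, T]
r7 m[X12→φ5] = [T, F, T]
r7 m[X13→φ2] = [T, F, F]
r7 m[X13→φ4] = [T, F, F]
r7 m[X13→φ5] = [T, T, T]
r7 m[X11→φ3] = [T, T, T]
r7 m[X7→φ1] = [T, T, T]
r7 m[X7→φ3] = [T, T, T]
r8 m[φ0→X1] = [T, T, T]
r8 m[φ0→X5] = [T, T, T]
r8 m[φ1→X1] = [T, T, T]
r8 m[φ1→X7] = [T, T, T]
r8 m[φ2→X5] = [F, T, T]
r8 m[φ2→X13] = [T, T, T]
r8 m[φ3→X11] = [T, T, T]
r8 m[φ3→X7] = [T, T, T]
r8 m[φ4→X12] = [T, F, F]
r8 m[φ4→X13] = [T, T, T]
r8 m[φ5→X12] = [T, T, T]
r8 m[φ5→X13] = [T, F, F]
r8 m[X1→φ0] = [T, T, T]
r8 m[X1→φ1] = [T, T, T]
r8 m[X5→φ0] = [F, T, T]
r8 m[X5→φ2] = [T, T, T]
r8 m[X12→φ4] = [T, T, T]
r8 m[X12→φ5] = [T, F, F]
r8 m[X13→φ2] = [T, F, F]
r8 m[X13→φ4] = [T, F, F]
r8 m[X13→φ5] = [T, T, T]
r8 m[X11→φ3] = [T, T, T]
r8 m[X7→φ1] = [T, T, T]
r8 m[X7→φ3] = [T, T, T]
r9 m[φ0→X1] = [T, T, T]
r9 m[φ0→X5] = [T, T, T]
r9 m[φ1→X1] = [T, T, T]
r9 m[φ1→X7] = [T, T, T]
r9 m[φ2→X5] = [F, T, T]
r9 m[φ2→X13] = [T, T, T]
r9 m[φ3→X11] = [T, T, T]
r9 m[φ3→X7] = [T, T, T]
r9 m[φ4→X12] = [T, F, F]
r9 m[φ4→X13] = [T, T, T]
r9 m[φ5→X12] = [T, T, T]
r9 m[φ5→X13] = [T, F, F]
r9 m[X1→φ0] = [T, T, T]
r9 m[X1→φ1] = [T, T, T]
r9 m[X5→φ0] = [F, T, T]
r9 m[X5→φ2] = [T, T, T]
r9 m[X12→φ4] = [T, T, T]
r9 m[X12→φ5] = [T, F, F]
r9 m[X13→φ2] = [T, F, F]
r9 m[X13→φ4] = [T, F, F]
r9 m[X13→φ5] = [T, T, T]
r9 m[X11→φ3] = [T, T, T]
r9 m[X7→φ1] = [T, T, T]
r9 m[X7→φ3] = [T, T, T]
fixed point reached at round 9
messages reach a fixed point at round 9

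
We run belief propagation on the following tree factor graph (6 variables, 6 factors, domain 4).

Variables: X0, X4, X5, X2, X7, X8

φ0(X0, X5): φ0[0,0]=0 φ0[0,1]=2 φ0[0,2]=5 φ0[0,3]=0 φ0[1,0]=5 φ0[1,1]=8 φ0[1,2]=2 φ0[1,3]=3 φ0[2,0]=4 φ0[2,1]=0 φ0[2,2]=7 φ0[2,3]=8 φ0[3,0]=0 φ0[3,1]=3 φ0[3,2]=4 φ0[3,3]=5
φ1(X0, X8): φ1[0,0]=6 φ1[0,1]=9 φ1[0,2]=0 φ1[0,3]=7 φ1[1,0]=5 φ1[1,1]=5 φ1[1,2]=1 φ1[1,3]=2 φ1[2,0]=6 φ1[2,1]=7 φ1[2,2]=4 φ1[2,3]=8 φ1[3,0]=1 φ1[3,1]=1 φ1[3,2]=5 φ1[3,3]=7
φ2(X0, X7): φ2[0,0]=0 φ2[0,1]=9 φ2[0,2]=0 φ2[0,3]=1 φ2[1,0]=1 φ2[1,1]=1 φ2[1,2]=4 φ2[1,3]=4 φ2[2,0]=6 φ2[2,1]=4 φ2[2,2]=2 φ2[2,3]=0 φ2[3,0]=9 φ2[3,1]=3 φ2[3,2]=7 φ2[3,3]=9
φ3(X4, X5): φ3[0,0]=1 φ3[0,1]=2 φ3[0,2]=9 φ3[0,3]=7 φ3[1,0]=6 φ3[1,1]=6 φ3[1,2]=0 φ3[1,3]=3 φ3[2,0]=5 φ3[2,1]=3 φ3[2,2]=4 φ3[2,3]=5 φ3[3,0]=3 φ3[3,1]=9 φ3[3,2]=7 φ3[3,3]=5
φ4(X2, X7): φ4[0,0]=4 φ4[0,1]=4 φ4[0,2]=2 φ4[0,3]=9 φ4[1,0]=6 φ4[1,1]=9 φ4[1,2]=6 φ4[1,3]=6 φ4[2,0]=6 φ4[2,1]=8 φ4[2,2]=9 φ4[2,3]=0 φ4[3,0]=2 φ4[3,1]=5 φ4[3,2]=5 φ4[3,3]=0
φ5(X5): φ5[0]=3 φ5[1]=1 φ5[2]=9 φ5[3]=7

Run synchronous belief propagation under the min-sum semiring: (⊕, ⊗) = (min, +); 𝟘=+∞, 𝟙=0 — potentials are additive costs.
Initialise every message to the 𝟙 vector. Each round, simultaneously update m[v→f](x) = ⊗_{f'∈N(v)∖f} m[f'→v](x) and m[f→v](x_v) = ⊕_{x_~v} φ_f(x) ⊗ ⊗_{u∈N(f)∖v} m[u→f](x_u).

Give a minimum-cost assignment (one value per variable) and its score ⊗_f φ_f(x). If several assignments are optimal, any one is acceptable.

init: all messages = 𝟙 over 4 values
r1 m[φ0→X0] = [0, 2, 0, 0]
r1 m[φ0→X5] = [0, 0, 2, 0]
r1 m[φ1→X0] = [0, 1, 4, 1]
r1 m[φ1→X8] = [1, 1, 0, 2]
r1 m[φ2→X0] = [0, 1, 0, 3]
r1 m[φ2→X7] = [0, 1, 0, 0]
r1 m[φ3→X4] = [1, 0, 3, 3]
r1 m[φ3→X5] = [1, 2, 0, 3]
r1 m[φ4→X2] = [2, 6, 0, 0]
r1 m[φ4→X7] = [2, 4, 2, 0]
r1 m[φ5→X5] = [3, 1, 9, 7]
r1 m[X0→φ0] = [0, 0, 0, 0]
r1 m[X0→φ1] = [0, 0, 0, 0]
r1 m[X0→φ2] = [0, 0, 0, 0]
r1 m[X4→φ3] = [0, 0, 0, 0]
r1 m[X5→φ0] = [0, 0, 0, 0]
r1 m[X5→φ3] = [0, 0, 0, 0]
r1 m[X5→φ5] = [0, 0, 0, 0]
r1 m[X2→φ4] = [0, 0, 0, 0]
r1 m[X7→φ2] = [0, 0, 0, 0]
r1 m[X7→φ4] = [0, 0, 0, 0]
r1 m[X8→φ1] = [0, 0, 0, 0]
r2 m[φ0→X0] = [0, 2, 0, 0]
r2 m[φ0→X5] = [0, 0, 2, 0]
r2 m[φ1→X0] = [0, 1, 4, 1]
r2 m[φ1→X8] = [1, 1, 0, 2]
r2 m[φ2→X0] = [0, 1, 0, 3]
r2 m[φ2→X7] = [0, 1, 0, 0]
r2 m[φ3→X4] = [1, 0, 3, 3]
r2 m[φ3→X5] = [1, 2, 0, 3]
r2 m[φ4→X2] = [2, 6, 0, 0]
r2 m[φ4→X7] = [2, 4, 2, 0]
r2 m[φ5→X5] = [3, 1, 9, 7]
r2 m[X0→φ0] = [0, 2, 4, 4]
r2 m[X0→φ1] = [0, 3, 0, 3]
r2 m[X0→φ2] = [0, 3, 4, 1]
r2 m[X4→φ3] = [0, 0, 0, 0]
r2 m[X5→φ0] = [4, 3, 9, 10]
r2 m[X5→φ3] = [3, 1, 11, 7]
r2 m[X5→φ5] = [1, 2, 2, 3]
r2 m[X2→φ4] = [0, 0, 0, 0]
r2 m[X7→φ2] = [2, 4, 2, 0]
r2 m[X7→φ4] = [0, 1, 0, 0]
r2 m[X8→φ1] = [0, 0, 0, 0]
r3 m[φ0→X0] = [4, 9, 3, 4]
r3 m[φ0→X5] = [0, 2, 4, 0]
r3 m[φ1→X0] = [0, 1, 4, 1]
r3 m[φ1→X8] = [4, 4, 0, 5]
r3 m[φ2→X0] = [1, 3, 0, 7]
r3 m[φ2→X7] = [0, 4, 0, 1]
r3 m[φ3→X4] = [3, 7, 4, 6]
r3 m[φ3→X5] = [1, 2, 0, 3]
r3 m[φ4→X2] = [2, 6, 0, 0]
r3 m[φ4→X7] = [2, 4, 2, 0]
r3 m[φ5→X5] = [3, 1, 9, 7]
r3 m[X0→φ0] = [0, 2, 4, 4]
r3 m[X0→φ1] = [0, 3, 0, 3]
r3 m[X0→φ2] = [0, 3, 4, 1]
r3 m[X4→φ3] = [0, 0, 0, 0]
r3 m[X5→φ0] = [4, 3, 9, 10]
r3 m[X5→φ3] = [3, 1, 11, 7]
r3 m[X5→φ5] = [1, 2, 2, 3]
r3 m[X2→φ4] = [0, 0, 0, 0]
r3 m[X7→φ2] = [2, 4, 2, 0]
r3 m[X7→φ4] = [0, 1, 0, 0]
r3 m[X8→φ1] = [0, 0, 0, 0]
r4 m[φ0→X0] = [4, 9, 3, 4]
r4 m[φ0→X5] = [0, 2, 4, 0]
r4 m[φ1→X0] = [0, 1, 4, 1]
r4 m[φ1→X8] = [4, 4, 0, 5]
r4 m[φ2→X0] = [1, 3, 0, 7]
r4 m[φ2→X7] = [0, 4, 0, 1]
r4 m[φ3→X4] = [3, 7, 4, 6]
r4 m[φ3→X5] = [1, 2, 0, 3]
r4 m[φ4→X2] = [2, 6, 0, 0]
r4 m[φ4→X7] = [2, 4, 2, 0]
r4 m[φ5→X5] = [3, 1, 9, 7]
r4 m[X0→φ0] = [1, 4, 4, 8]
r4 m[X0→φ1] = [5, 12, 3, 11]
r4 m[X0→φ2] = [4, 10, 7, 5]
r4 m[X4→φ3] = [0, 0, 0, 0]
r4 m[X5→φ0] = [4, 3, 9, 10]
r4 m[X5→φ3] = [3, 3, 13, 7]
r4 m[X5→φ5] = [1, 4, 4, 3]
r4 m[X2→φ4] = [0, 0, 0, 0]
r4 m[X7→φ2] = [2, 4, 2, 0]
r4 m[X7→φ4] = [0, 4, 0, 1]
r4 m[X8→φ1] = [0, 0, 0, 0]
r5 m[φ0→X0] = [4, 9, 3, 4]
r5 m[φ0→X5] = [1, 3, 6, 1]
r5 m[φ1→X0] = [0, 1, 4, 1]
r5 m[φ1→X8] = [9, 10, 5, 11]
r5 m[φ2→X0] = [1, 3, 0, 7]
r5 m[φ2→X7] = [4, 8, 4, 5]
r5 m[φ3→X4] = [4, 9, 6, 6]
r5 m[φ3→X5] = [1, 2, 0, 3]
r5 m[φ4→X2] = [2, 6, 1, 1]
r5 m[φ4→X7] = [2, 4, 2, 0]
r5 m[φ5→X5] = [3, 1, 9, 7]
r5 m[X0→φ0] = [1, 4, 4, 8]
r5 m[X0→φ1] = [5, 12, 3, 11]
r5 m[X0→φ2] = [4, 10, 7, 5]
r5 m[X4→φ3] = [0, 0, 0, 0]
r5 m[X5→φ0] = [4, 3, 9, 10]
r5 m[X5→φ3] = [3, 3, 13, 7]
r5 m[X5→φ5] = [1, 4, 4, 3]
r5 m[X2→φ4] = [0, 0, 0, 0]
r5 m[X7→φ2] = [2, 4, 2, 0]
r5 m[X7→φ4] = [0, 4, 0, 1]
r5 m[X8→φ1] = [0, 0, 0, 0]
r6 m[φ0→X0] = [4, 9, 3, 4]
r6 m[φ0→X5] = [1, 3, 6, 1]
r6 m[φ1→X0] = [0, 1, 4, 1]
r6 m[φ1→X8] = [9, 10, 5, 11]
r6 m[φ2→X0] = [1, 3, 0, 7]
r6 m[φ2→X7] = [4, 8, 4, 5]
r6 m[φ3→X4] = [4, 9, 6, 6]
r6 m[φ3→X5] = [1, 2, 0, 3]
r6 m[φ4→X2] = [2, 6, 1, 1]
r6 m[φ4→X7] = [2, 4, 2, 0]
r6 m[φ5→X5] = [3, 1, 9, 7]
r6 m[X0→φ0] = [1, 4, 4, 8]
r6 m[X0→φ1] = [5, 12, 3, 11]
r6 m[X0→φ2] = [4, 10, 7, 5]
r6 m[X4→φ3] = [0, 0, 0, 0]
r6 m[X5→φ0] = [4, 3, 9, 10]
r6 m[X5→φ3] = [4, 4, 15, 8]
r6 m[X5→φ5] = [2, 5, 6, 4]
r6 m[X2→φ4] = [0, 0, 0, 0]
r6 m[X7→φ2] = [2, 4, 2, 0]
r6 m[X7→φ4] = [4, 8, 4, 5]
r6 m[X8→φ1] = [0, 0, 0, 0]
r7 m[φ0→X0] = [4, 9, 3, 4]
r7 m[φ0→X5] = [1, 3, 6, 1]
r7 m[φ1→X0] = [0, 1, 4, 1]
r7 m[φ1→X8] = [9, 10, 5, 11]
r7 m[φ2→X0] = [1, 3, 0, 7]
r7 m[φ2→X7] = [4, 8, 4, 5]
r7 m[φ3→X4] = [5, 10, 7, 7]
r7 m[φ3→X5] = [1, 2, 0, 3]
r7 m[φ4→X2] = [6, 10, 5, 5]
r7 m[φ4→X7] = [2, 4, 2, 0]
r7 m[φ5→X5] = [3, 1, 9, 7]
r7 m[X0→φ0] = [1, 4, 4, 8]
r7 m[X0→φ1] = [5, 12, 3, 11]
r7 m[X0→φ2] = [4, 10, 7, 5]
r7 m[X4→φ3] = [0, 0, 0, 0]
r7 m[X5→φ0] = [4, 3, 9, 10]
r7 m[X5→φ3] = [4, 4, 15, 8]
r7 m[X5→φ5] = [2, 5, 6, 4]
r7 m[X2→φ4] = [0, 0, 0, 0]
r7 m[X7→φ2] = [2, 4, 2, 0]
r7 m[X7→φ4] = [4, 8, 4, 5]
r7 m[X8→φ1] = [0, 0, 0, 0]
r8 m[φ0→X0] = [4, 9, 3, 4]
r8 m[φ0→X5] = [1, 3, 6, 1]
r8 m[φ1→X0] = [0, 1, 4, 1]
r8 m[φ1→X8] = [9, 10, 5, 11]
r8 m[φ2→X0] = [1, 3, 0, 7]
r8 m[φ2→X7] = [4, 8, 4, 5]
r8 m[φ3→X4] = [5, 10, 7, 7]
r8 m[φ3→X5] = [1, 2, 0, 3]
r8 m[φ4→X2] = [6, 10, 5, 5]
r8 m[φ4→X7] = [2, 4, 2, 0]
r8 m[φ5→X5] = [3, 1, 9, 7]
r8 m[X0→φ0] = [1, 4, 4, 8]
r8 m[X0→φ1] = [5, 12, 3, 11]
r8 m[X0→φ2] = [4, 10, 7, 5]
r8 m[X4→φ3] = [0, 0, 0, 0]
r8 m[X5→φ0] = [4, 3, 9, 10]
r8 m[X5→φ3] = [4, 4, 15, 8]
r8 m[X5→φ5] = [2, 5, 6, 4]
r8 m[X2→φ4] = [0, 0, 0, 0]
r8 m[X7→φ2] = [2, 4, 2, 0]
r8 m[X7→φ4] = [4, 8, 4, 5]
r8 m[X8→φ1] = [0, 0, 0, 0]
fixed point reached at round 8
traceback from X0: (X0=0, X4=0, X5=0, X2=2, X7=3, X8=2), score=5

assignment: (X0=0, X4=0, X5=0, X2=2, X7=3, X8=2); score = 5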